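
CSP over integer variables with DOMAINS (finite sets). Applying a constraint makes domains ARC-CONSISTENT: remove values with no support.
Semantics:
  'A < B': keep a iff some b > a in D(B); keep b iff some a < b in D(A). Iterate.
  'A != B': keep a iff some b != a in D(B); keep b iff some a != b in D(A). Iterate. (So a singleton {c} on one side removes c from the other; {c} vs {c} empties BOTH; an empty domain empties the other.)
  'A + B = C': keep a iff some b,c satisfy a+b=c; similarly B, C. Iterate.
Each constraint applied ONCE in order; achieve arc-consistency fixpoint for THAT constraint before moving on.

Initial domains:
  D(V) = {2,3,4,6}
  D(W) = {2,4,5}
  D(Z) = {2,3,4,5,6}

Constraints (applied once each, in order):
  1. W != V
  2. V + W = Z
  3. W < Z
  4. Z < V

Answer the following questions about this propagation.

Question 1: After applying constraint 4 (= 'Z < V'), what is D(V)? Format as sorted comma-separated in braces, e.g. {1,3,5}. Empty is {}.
Constraint 1 (W != V) on D(W)={2,4,5} D(V)={2,3,4,6}: no change
Constraint 2 (V + W = Z) on D(V)={2,3,4,6} D(W)={2,4,5} D(Z)={2,3,4,5,6}: V {2,3,4,6}->{2,3,4}; W {2,4,5}->{2,4}; Z {2,3,4,5,6}->{4,5,6}
Constraint 3 (W < Z) on D(W)={2,4} D(Z)={4,5,6}: no change
Constraint 4 (Z < V) on D(Z)={4,5,6} D(V)={2,3,4}: Z {4,5,6}->{}; V {2,3,4}->{}
So after constraint 4: D(V) = {}

Answer: {}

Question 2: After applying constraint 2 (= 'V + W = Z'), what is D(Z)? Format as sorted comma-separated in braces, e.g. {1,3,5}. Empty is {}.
Answer: {4,5,6}

Derivation:
Constraint 1 (W != V) on D(W)={2,4,5} D(V)={2,3,4,6}: no change
Constraint 2 (V + W = Z) on D(V)={2,3,4,6} D(W)={2,4,5} D(Z)={2,3,4,5,6}: V {2,3,4,6}->{2,3,4}; W {2,4,5}->{2,4}; Z {2,3,4,5,6}->{4,5,6}
So after constraint 2: D(Z) = {4,5,6}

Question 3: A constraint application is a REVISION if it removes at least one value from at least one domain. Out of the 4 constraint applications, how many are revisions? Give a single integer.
Answer: 2

Derivation:
Constraint 1 (W != V) on D(W)={2,4,5} D(V)={2,3,4,6}: no change => not a revision
Constraint 2 (V + W = Z) on D(V)={2,3,4,6} D(W)={2,4,5} D(Z)={2,3,4,5,6}: V {2,3,4,6}->{2,3,4}; W {2,4,5}->{2,4}; Z {2,3,4,5,6}->{4,5,6} => REVISION
Constraint 3 (W < Z) on D(W)={2,4} D(Z)={4,5,6}: no change => not a revision
Constraint 4 (Z < V) on D(Z)={4,5,6} D(V)={2,3,4}: Z {4,5,6}->{}; V {2,3,4}->{} => REVISION
Total revisions = 2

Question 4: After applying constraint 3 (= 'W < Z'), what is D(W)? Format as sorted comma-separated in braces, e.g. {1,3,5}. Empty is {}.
Constraint 1 (W != V) on D(W)={2,4,5} D(V)={2,3,4,6}: no change
Constraint 2 (V + W = Z) on D(V)={2,3,4,6} D(W)={2,4,5} D(Z)={2,3,4,5,6}: V {2,3,4,6}->{2,3,4}; W {2,4,5}->{2,4}; Z {2,3,4,5,6}->{4,5,6}
Constraint 3 (W < Z) on D(W)={2,4} D(Z)={4,5,6}: no change
So after constraint 3: D(W) = {2,4}

Answer: {2,4}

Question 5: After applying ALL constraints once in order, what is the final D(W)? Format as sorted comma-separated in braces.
Answer: {2,4}

Derivation:
Constraint 1 (W != V) on D(W)={2,4,5} D(V)={2,3,4,6}: no change
Constraint 2 (V + W = Z) on D(V)={2,3,4,6} D(W)={2,4,5} D(Z)={2,3,4,5,6}: V {2,3,4,6}->{2,3,4}; W {2,4,5}->{2,4}; Z {2,3,4,5,6}->{4,5,6}
Constraint 3 (W < Z) on D(W)={2,4} D(Z)={4,5,6}: no change
Constraint 4 (Z < V) on D(Z)={4,5,6} D(V)={2,3,4}: Z {4,5,6}->{}; V {2,3,4}->{}
So after all 4 constraints: D(W) = {2,4}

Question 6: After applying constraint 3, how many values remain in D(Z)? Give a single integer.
Answer: 3

Derivation:
Constraint 1 (W != V) on D(W)={2,4,5} D(V)={2,3,4,6}: no change
Constraint 2 (V + W = Z) on D(V)={2,3,4,6} D(W)={2,4,5} D(Z)={2,3,4,5,6}: V {2,3,4,6}->{2,3,4}; W {2,4,5}->{2,4}; Z {2,3,4,5,6}->{4,5,6}
Constraint 3 (W < Z) on D(W)={2,4} D(Z)={4,5,6}: no change
So after constraint 3: D(Z)={4,5,6}, size = 3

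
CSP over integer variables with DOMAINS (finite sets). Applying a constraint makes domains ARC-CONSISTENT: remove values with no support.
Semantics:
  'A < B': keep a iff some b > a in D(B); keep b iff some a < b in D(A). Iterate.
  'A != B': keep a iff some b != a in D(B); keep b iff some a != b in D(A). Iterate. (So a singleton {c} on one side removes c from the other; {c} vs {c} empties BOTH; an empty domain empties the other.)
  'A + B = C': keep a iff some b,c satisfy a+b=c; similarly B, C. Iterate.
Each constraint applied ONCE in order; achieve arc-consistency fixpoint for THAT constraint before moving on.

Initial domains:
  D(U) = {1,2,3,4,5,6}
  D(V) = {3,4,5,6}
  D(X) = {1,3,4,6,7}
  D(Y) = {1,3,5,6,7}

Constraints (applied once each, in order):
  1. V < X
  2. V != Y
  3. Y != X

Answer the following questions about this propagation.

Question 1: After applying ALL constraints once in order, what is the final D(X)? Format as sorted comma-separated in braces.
Constraint 1 (V < X) on D(V)={3,4,5,6} D(X)={1,3,4,6,7}: X {1,3,4,6,7}->{4,6,7}
Constraint 2 (V != Y) on D(V)={3,4,5,6} D(Y)={1,3,5,6,7}: no change
Constraint 3 (Y != X) on D(Y)={1,3,5,6,7} D(X)={4,6,7}: no change
So after all 3 constraints: D(X) = {4,6,7}

Answer: {4,6,7}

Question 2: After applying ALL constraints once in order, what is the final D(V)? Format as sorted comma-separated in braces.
Constraint 1 (V < X) on D(V)={3,4,5,6} D(X)={1,3,4,6,7}: X {1,3,4,6,7}->{4,6,7}
Constraint 2 (V != Y) on D(V)={3,4,5,6} D(Y)={1,3,5,6,7}: no change
Constraint 3 (Y != X) on D(Y)={1,3,5,6,7} D(X)={4,6,7}: no change
So after all 3 constraints: D(V) = {3,4,5,6}

Answer: {3,4,5,6}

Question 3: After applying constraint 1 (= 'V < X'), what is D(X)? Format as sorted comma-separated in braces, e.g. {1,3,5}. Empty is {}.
Constraint 1 (V < X) on D(V)={3,4,5,6} D(X)={1,3,4,6,7}: X {1,3,4,6,7}->{4,6,7}
So after constraint 1: D(X) = {4,6,7}

Answer: {4,6,7}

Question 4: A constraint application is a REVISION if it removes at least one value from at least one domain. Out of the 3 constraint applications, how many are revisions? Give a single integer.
Constraint 1 (V < X) on D(V)={3,4,5,6} D(X)={1,3,4,6,7}: X {1,3,4,6,7}->{4,6,7} => REVISION
Constraint 2 (V != Y) on D(V)={3,4,5,6} D(Y)={1,3,5,6,7}: no change => not a revision
Constraint 3 (Y != X) on D(Y)={1,3,5,6,7} D(X)={4,6,7}: no change => not a revision
Total revisions = 1

Answer: 1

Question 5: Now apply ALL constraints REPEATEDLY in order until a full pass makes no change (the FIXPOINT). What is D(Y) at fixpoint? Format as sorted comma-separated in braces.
Answer: {1,3,5,6,7}

Derivation:
pass 0 (initial): D(Y)={1,3,5,6,7}
pass 1: X {1,3,4,6,7}->{4,6,7}
pass 2: no change
Fixpoint after 2 passes: D(Y) = {1,3,5,6,7}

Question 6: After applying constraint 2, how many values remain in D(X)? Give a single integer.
Constraint 1 (V < X) on D(V)={3,4,5,6} D(X)={1,3,4,6,7}: X {1,3,4,6,7}->{4,6,7}
Constraint 2 (V != Y) on D(V)={3,4,5,6} D(Y)={1,3,5,6,7}: no change
So after constraint 2: D(X)={4,6,7}, size = 3

Answer: 3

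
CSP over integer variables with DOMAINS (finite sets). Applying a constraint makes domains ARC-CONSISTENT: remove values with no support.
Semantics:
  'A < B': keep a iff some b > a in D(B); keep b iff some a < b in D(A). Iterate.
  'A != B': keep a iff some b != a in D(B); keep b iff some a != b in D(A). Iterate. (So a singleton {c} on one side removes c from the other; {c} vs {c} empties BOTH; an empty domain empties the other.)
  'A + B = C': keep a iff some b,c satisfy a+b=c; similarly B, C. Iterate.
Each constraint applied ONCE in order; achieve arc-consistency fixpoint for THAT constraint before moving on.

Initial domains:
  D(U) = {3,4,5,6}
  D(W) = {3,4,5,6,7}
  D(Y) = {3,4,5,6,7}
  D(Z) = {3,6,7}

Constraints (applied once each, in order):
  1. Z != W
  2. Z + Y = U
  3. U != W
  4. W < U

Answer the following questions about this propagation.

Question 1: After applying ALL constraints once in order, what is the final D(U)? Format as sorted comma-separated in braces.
Constraint 1 (Z != W) on D(Z)={3,6,7} D(W)={3,4,5,6,7}: no change
Constraint 2 (Z + Y = U) on D(Z)={3,6,7} D(Y)={3,4,5,6,7} D(U)={3,4,5,6}: Z {3,6,7}->{3}; Y {3,4,5,6,7}->{3}; U {3,4,5,6}->{6}
Constraint 3 (U != W) on D(U)={6} D(W)={3,4,5,6,7}: W {3,4,5,6,7}->{3,4,5,7}
Constraint 4 (W < U) on D(W)={3,4,5,7} D(U)={6}: W {3,4,5,7}->{3,4,5}
So after all 4 constraints: D(U) = {6}

Answer: {6}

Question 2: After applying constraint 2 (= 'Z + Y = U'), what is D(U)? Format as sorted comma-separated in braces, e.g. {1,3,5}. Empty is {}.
Answer: {6}

Derivation:
Constraint 1 (Z != W) on D(Z)={3,6,7} D(W)={3,4,5,6,7}: no change
Constraint 2 (Z + Y = U) on D(Z)={3,6,7} D(Y)={3,4,5,6,7} D(U)={3,4,5,6}: Z {3,6,7}->{3}; Y {3,4,5,6,7}->{3}; U {3,4,5,6}->{6}
So after constraint 2: D(U) = {6}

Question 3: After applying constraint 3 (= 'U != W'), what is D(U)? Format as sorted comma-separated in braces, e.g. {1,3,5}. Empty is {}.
Answer: {6}

Derivation:
Constraint 1 (Z != W) on D(Z)={3,6,7} D(W)={3,4,5,6,7}: no change
Constraint 2 (Z + Y = U) on D(Z)={3,6,7} D(Y)={3,4,5,6,7} D(U)={3,4,5,6}: Z {3,6,7}->{3}; Y {3,4,5,6,7}->{3}; U {3,4,5,6}->{6}
Constraint 3 (U != W) on D(U)={6} D(W)={3,4,5,6,7}: W {3,4,5,6,7}->{3,4,5,7}
So after constraint 3: D(U) = {6}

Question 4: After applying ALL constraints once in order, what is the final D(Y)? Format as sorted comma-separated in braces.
Answer: {3}

Derivation:
Constraint 1 (Z != W) on D(Z)={3,6,7} D(W)={3,4,5,6,7}: no change
Constraint 2 (Z + Y = U) on D(Z)={3,6,7} D(Y)={3,4,5,6,7} D(U)={3,4,5,6}: Z {3,6,7}->{3}; Y {3,4,5,6,7}->{3}; U {3,4,5,6}->{6}
Constraint 3 (U != W) on D(U)={6} D(W)={3,4,5,6,7}: W {3,4,5,6,7}->{3,4,5,7}
Constraint 4 (W < U) on D(W)={3,4,5,7} D(U)={6}: W {3,4,5,7}->{3,4,5}
So after all 4 constraints: D(Y) = {3}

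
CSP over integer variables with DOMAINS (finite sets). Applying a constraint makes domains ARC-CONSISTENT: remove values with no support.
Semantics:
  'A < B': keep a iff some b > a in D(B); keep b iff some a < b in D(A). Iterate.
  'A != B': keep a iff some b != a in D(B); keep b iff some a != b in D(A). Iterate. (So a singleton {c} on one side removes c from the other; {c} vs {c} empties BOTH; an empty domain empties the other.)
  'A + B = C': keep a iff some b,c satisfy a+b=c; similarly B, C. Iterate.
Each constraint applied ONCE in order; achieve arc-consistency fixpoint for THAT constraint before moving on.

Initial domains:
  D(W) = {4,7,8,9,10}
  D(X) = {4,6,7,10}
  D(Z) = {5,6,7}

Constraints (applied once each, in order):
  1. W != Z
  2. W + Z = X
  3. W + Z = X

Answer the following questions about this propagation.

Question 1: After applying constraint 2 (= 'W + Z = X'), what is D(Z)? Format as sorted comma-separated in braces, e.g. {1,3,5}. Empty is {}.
Constraint 1 (W != Z) on D(W)={4,7,8,9,10} D(Z)={5,6,7}: no change
Constraint 2 (W + Z = X) on D(W)={4,7,8,9,10} D(Z)={5,6,7} D(X)={4,6,7,10}: W {4,7,8,9,10}->{4}; Z {5,6,7}->{6}; X {4,6,7,10}->{10}
So after constraint 2: D(Z) = {6}

Answer: {6}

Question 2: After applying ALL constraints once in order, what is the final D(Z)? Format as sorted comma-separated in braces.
Constraint 1 (W != Z) on D(W)={4,7,8,9,10} D(Z)={5,6,7}: no change
Constraint 2 (W + Z = X) on D(W)={4,7,8,9,10} D(Z)={5,6,7} D(X)={4,6,7,10}: W {4,7,8,9,10}->{4}; Z {5,6,7}->{6}; X {4,6,7,10}->{10}
Constraint 3 (W + Z = X) on D(W)={4} D(Z)={6} D(X)={10}: no change
So after all 3 constraints: D(Z) = {6}

Answer: {6}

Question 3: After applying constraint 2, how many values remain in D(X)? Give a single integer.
Answer: 1

Derivation:
Constraint 1 (W != Z) on D(W)={4,7,8,9,10} D(Z)={5,6,7}: no change
Constraint 2 (W + Z = X) on D(W)={4,7,8,9,10} D(Z)={5,6,7} D(X)={4,6,7,10}: W {4,7,8,9,10}->{4}; Z {5,6,7}->{6}; X {4,6,7,10}->{10}
So after constraint 2: D(X)={10}, size = 1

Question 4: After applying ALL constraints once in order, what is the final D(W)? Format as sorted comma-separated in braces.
Constraint 1 (W != Z) on D(W)={4,7,8,9,10} D(Z)={5,6,7}: no change
Constraint 2 (W + Z = X) on D(W)={4,7,8,9,10} D(Z)={5,6,7} D(X)={4,6,7,10}: W {4,7,8,9,10}->{4}; Z {5,6,7}->{6}; X {4,6,7,10}->{10}
Constraint 3 (W + Z = X) on D(W)={4} D(Z)={6} D(X)={10}: no change
So after all 3 constraints: D(W) = {4}

Answer: {4}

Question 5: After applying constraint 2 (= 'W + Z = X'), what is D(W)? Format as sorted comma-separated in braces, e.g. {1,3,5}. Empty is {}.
Answer: {4}

Derivation:
Constraint 1 (W != Z) on D(W)={4,7,8,9,10} D(Z)={5,6,7}: no change
Constraint 2 (W + Z = X) on D(W)={4,7,8,9,10} D(Z)={5,6,7} D(X)={4,6,7,10}: W {4,7,8,9,10}->{4}; Z {5,6,7}->{6}; X {4,6,7,10}->{10}
So after constraint 2: D(W) = {4}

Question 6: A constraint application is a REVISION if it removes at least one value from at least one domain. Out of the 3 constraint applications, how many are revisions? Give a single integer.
Answer: 1

Derivation:
Constraint 1 (W != Z) on D(W)={4,7,8,9,10} D(Z)={5,6,7}: no change => not a revision
Constraint 2 (W + Z = X) on D(W)={4,7,8,9,10} D(Z)={5,6,7} D(X)={4,6,7,10}: W {4,7,8,9,10}->{4}; Z {5,6,7}->{6}; X {4,6,7,10}->{10} => REVISION
Constraint 3 (W + Z = X) on D(W)={4} D(Z)={6} D(X)={10}: no change => not a revision
Total revisions = 1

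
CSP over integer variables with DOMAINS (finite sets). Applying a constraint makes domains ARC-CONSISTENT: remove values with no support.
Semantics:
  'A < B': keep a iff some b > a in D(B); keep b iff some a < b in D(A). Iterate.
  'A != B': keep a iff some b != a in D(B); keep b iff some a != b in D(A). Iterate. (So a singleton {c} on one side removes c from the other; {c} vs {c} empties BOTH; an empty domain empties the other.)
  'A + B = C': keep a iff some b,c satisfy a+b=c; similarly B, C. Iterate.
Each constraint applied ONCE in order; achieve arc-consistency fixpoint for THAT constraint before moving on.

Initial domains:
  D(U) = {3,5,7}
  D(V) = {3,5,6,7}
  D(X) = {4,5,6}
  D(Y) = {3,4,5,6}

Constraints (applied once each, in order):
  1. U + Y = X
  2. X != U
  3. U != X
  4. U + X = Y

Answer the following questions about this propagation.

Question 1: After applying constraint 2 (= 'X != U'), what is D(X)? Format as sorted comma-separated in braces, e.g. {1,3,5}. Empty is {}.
Constraint 1 (U + Y = X) on D(U)={3,5,7} D(Y)={3,4,5,6} D(X)={4,5,6}: U {3,5,7}->{3}; Y {3,4,5,6}->{3}; X {4,5,6}->{6}
Constraint 2 (X != U) on D(X)={6} D(U)={3}: no change
So after constraint 2: D(X) = {6}

Answer: {6}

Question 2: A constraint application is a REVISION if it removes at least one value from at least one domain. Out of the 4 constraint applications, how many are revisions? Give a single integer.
Constraint 1 (U + Y = X) on D(U)={3,5,7} D(Y)={3,4,5,6} D(X)={4,5,6}: U {3,5,7}->{3}; Y {3,4,5,6}->{3}; X {4,5,6}->{6} => REVISION
Constraint 2 (X != U) on D(X)={6} D(U)={3}: no change => not a revision
Constraint 3 (U != X) on D(U)={3} D(X)={6}: no change => not a revision
Constraint 4 (U + X = Y) on D(U)={3} D(X)={6} D(Y)={3}: U {3}->{}; X {6}->{}; Y {3}->{} => REVISION
Total revisions = 2

Answer: 2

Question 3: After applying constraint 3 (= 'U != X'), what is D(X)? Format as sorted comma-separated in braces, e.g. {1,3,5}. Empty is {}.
Answer: {6}

Derivation:
Constraint 1 (U + Y = X) on D(U)={3,5,7} D(Y)={3,4,5,6} D(X)={4,5,6}: U {3,5,7}->{3}; Y {3,4,5,6}->{3}; X {4,5,6}->{6}
Constraint 2 (X != U) on D(X)={6} D(U)={3}: no change
Constraint 3 (U != X) on D(U)={3} D(X)={6}: no change
So after constraint 3: D(X) = {6}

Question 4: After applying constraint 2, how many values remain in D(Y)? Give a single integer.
Constraint 1 (U + Y = X) on D(U)={3,5,7} D(Y)={3,4,5,6} D(X)={4,5,6}: U {3,5,7}->{3}; Y {3,4,5,6}->{3}; X {4,5,6}->{6}
Constraint 2 (X != U) on D(X)={6} D(U)={3}: no change
So after constraint 2: D(Y)={3}, size = 1

Answer: 1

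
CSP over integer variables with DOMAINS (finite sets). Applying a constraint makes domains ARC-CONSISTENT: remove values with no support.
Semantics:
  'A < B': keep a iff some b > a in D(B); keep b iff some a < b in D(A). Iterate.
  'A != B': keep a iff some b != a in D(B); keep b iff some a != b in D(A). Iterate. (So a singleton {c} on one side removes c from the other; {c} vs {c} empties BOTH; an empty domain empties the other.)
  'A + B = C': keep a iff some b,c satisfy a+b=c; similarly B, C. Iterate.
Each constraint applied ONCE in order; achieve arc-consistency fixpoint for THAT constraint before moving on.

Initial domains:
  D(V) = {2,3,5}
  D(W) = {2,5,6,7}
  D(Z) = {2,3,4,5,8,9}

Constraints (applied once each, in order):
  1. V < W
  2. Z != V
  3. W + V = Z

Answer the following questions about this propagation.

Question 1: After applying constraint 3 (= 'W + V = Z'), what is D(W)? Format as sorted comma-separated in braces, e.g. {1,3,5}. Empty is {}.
Constraint 1 (V < W) on D(V)={2,3,5} D(W)={2,5,6,7}: W {2,5,6,7}->{5,6,7}
Constraint 2 (Z != V) on D(Z)={2,3,4,5,8,9} D(V)={2,3,5}: no change
Constraint 3 (W + V = Z) on D(W)={5,6,7} D(V)={2,3,5} D(Z)={2,3,4,5,8,9}: V {2,3,5}->{2,3}; Z {2,3,4,5,8,9}->{8,9}
So after constraint 3: D(W) = {5,6,7}

Answer: {5,6,7}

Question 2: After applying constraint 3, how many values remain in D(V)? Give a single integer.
Answer: 2

Derivation:
Constraint 1 (V < W) on D(V)={2,3,5} D(W)={2,5,6,7}: W {2,5,6,7}->{5,6,7}
Constraint 2 (Z != V) on D(Z)={2,3,4,5,8,9} D(V)={2,3,5}: no change
Constraint 3 (W + V = Z) on D(W)={5,6,7} D(V)={2,3,5} D(Z)={2,3,4,5,8,9}: V {2,3,5}->{2,3}; Z {2,3,4,5,8,9}->{8,9}
So after constraint 3: D(V)={2,3}, size = 2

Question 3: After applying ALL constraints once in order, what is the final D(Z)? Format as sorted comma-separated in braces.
Constraint 1 (V < W) on D(V)={2,3,5} D(W)={2,5,6,7}: W {2,5,6,7}->{5,6,7}
Constraint 2 (Z != V) on D(Z)={2,3,4,5,8,9} D(V)={2,3,5}: no change
Constraint 3 (W + V = Z) on D(W)={5,6,7} D(V)={2,3,5} D(Z)={2,3,4,5,8,9}: V {2,3,5}->{2,3}; Z {2,3,4,5,8,9}->{8,9}
So after all 3 constraints: D(Z) = {8,9}

Answer: {8,9}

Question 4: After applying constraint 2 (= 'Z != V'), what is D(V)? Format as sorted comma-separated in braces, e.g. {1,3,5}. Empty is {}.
Constraint 1 (V < W) on D(V)={2,3,5} D(W)={2,5,6,7}: W {2,5,6,7}->{5,6,7}
Constraint 2 (Z != V) on D(Z)={2,3,4,5,8,9} D(V)={2,3,5}: no change
So after constraint 2: D(V) = {2,3,5}

Answer: {2,3,5}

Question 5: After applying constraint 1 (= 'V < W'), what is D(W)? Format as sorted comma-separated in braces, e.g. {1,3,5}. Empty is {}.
Constraint 1 (V < W) on D(V)={2,3,5} D(W)={2,5,6,7}: W {2,5,6,7}->{5,6,7}
So after constraint 1: D(W) = {5,6,7}

Answer: {5,6,7}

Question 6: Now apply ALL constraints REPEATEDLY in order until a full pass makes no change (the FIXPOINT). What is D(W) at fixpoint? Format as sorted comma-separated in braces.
Answer: {5,6,7}

Derivation:
pass 0 (initial): D(W)={2,5,6,7}
pass 1: V {2,3,5}->{2,3}; W {2,5,6,7}->{5,6,7}; Z {2,3,4,5,8,9}->{8,9}
pass 2: no change
Fixpoint after 2 passes: D(W) = {5,6,7}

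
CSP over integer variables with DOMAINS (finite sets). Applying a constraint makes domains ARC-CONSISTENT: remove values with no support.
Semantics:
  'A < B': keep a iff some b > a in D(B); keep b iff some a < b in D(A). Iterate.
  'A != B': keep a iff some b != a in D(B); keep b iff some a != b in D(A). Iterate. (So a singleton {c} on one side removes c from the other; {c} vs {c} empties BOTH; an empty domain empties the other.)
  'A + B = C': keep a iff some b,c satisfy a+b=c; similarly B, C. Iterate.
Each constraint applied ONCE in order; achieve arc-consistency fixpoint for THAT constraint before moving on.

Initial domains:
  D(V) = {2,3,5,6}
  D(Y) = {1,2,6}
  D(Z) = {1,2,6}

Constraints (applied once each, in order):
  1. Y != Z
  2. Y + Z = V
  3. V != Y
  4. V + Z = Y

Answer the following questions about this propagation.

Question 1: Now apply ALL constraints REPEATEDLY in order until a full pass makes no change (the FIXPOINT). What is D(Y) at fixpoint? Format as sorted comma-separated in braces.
pass 0 (initial): D(Y)={1,2,6}
pass 1: V {2,3,5,6}->{}; Y {1,2,6}->{}; Z {1,2,6}->{}
pass 2: no change
Fixpoint after 2 passes: D(Y) = {}

Answer: {}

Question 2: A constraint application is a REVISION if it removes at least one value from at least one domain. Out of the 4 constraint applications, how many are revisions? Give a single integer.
Constraint 1 (Y != Z) on D(Y)={1,2,6} D(Z)={1,2,6}: no change => not a revision
Constraint 2 (Y + Z = V) on D(Y)={1,2,6} D(Z)={1,2,6} D(V)={2,3,5,6}: Y {1,2,6}->{1,2}; Z {1,2,6}->{1,2}; V {2,3,5,6}->{2,3} => REVISION
Constraint 3 (V != Y) on D(V)={2,3} D(Y)={1,2}: no change => not a revision
Constraint 4 (V + Z = Y) on D(V)={2,3} D(Z)={1,2} D(Y)={1,2}: V {2,3}->{}; Z {1,2}->{}; Y {1,2}->{} => REVISION
Total revisions = 2

Answer: 2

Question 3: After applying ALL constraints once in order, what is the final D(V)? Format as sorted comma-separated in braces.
Answer: {}

Derivation:
Constraint 1 (Y != Z) on D(Y)={1,2,6} D(Z)={1,2,6}: no change
Constraint 2 (Y + Z = V) on D(Y)={1,2,6} D(Z)={1,2,6} D(V)={2,3,5,6}: Y {1,2,6}->{1,2}; Z {1,2,6}->{1,2}; V {2,3,5,6}->{2,3}
Constraint 3 (V != Y) on D(V)={2,3} D(Y)={1,2}: no change
Constraint 4 (V + Z = Y) on D(V)={2,3} D(Z)={1,2} D(Y)={1,2}: V {2,3}->{}; Z {1,2}->{}; Y {1,2}->{}
So after all 4 constraints: D(V) = {}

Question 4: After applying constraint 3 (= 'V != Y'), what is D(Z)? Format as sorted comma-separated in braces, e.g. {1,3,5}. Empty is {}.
Answer: {1,2}

Derivation:
Constraint 1 (Y != Z) on D(Y)={1,2,6} D(Z)={1,2,6}: no change
Constraint 2 (Y + Z = V) on D(Y)={1,2,6} D(Z)={1,2,6} D(V)={2,3,5,6}: Y {1,2,6}->{1,2}; Z {1,2,6}->{1,2}; V {2,3,5,6}->{2,3}
Constraint 3 (V != Y) on D(V)={2,3} D(Y)={1,2}: no change
So after constraint 3: D(Z) = {1,2}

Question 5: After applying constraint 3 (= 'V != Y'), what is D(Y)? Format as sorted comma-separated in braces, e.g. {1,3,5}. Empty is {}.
Constraint 1 (Y != Z) on D(Y)={1,2,6} D(Z)={1,2,6}: no change
Constraint 2 (Y + Z = V) on D(Y)={1,2,6} D(Z)={1,2,6} D(V)={2,3,5,6}: Y {1,2,6}->{1,2}; Z {1,2,6}->{1,2}; V {2,3,5,6}->{2,3}
Constraint 3 (V != Y) on D(V)={2,3} D(Y)={1,2}: no change
So after constraint 3: D(Y) = {1,2}

Answer: {1,2}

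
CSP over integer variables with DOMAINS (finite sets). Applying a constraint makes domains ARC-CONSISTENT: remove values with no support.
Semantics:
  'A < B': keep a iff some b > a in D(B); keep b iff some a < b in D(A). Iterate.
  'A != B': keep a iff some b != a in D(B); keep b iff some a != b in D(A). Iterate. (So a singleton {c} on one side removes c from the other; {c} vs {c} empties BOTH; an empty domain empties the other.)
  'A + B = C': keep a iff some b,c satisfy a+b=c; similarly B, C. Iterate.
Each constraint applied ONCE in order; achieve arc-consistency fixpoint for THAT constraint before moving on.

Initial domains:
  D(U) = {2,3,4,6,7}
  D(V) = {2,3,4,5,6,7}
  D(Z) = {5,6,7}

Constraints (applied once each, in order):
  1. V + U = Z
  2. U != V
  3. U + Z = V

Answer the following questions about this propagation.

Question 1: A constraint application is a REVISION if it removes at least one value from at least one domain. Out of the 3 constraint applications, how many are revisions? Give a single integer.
Constraint 1 (V + U = Z) on D(V)={2,3,4,5,6,7} D(U)={2,3,4,6,7} D(Z)={5,6,7}: V {2,3,4,5,6,7}->{2,3,4,5}; U {2,3,4,6,7}->{2,3,4} => REVISION
Constraint 2 (U != V) on D(U)={2,3,4} D(V)={2,3,4,5}: no change => not a revision
Constraint 3 (U + Z = V) on D(U)={2,3,4} D(Z)={5,6,7} D(V)={2,3,4,5}: U {2,3,4}->{}; Z {5,6,7}->{}; V {2,3,4,5}->{} => REVISION
Total revisions = 2

Answer: 2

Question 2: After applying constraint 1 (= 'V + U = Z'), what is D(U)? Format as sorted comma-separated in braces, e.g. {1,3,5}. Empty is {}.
Answer: {2,3,4}

Derivation:
Constraint 1 (V + U = Z) on D(V)={2,3,4,5,6,7} D(U)={2,3,4,6,7} D(Z)={5,6,7}: V {2,3,4,5,6,7}->{2,3,4,5}; U {2,3,4,6,7}->{2,3,4}
So after constraint 1: D(U) = {2,3,4}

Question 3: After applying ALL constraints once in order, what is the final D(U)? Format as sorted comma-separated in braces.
Answer: {}

Derivation:
Constraint 1 (V + U = Z) on D(V)={2,3,4,5,6,7} D(U)={2,3,4,6,7} D(Z)={5,6,7}: V {2,3,4,5,6,7}->{2,3,4,5}; U {2,3,4,6,7}->{2,3,4}
Constraint 2 (U != V) on D(U)={2,3,4} D(V)={2,3,4,5}: no change
Constraint 3 (U + Z = V) on D(U)={2,3,4} D(Z)={5,6,7} D(V)={2,3,4,5}: U {2,3,4}->{}; Z {5,6,7}->{}; V {2,3,4,5}->{}
So after all 3 constraints: D(U) = {}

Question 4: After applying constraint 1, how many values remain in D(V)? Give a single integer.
Answer: 4

Derivation:
Constraint 1 (V + U = Z) on D(V)={2,3,4,5,6,7} D(U)={2,3,4,6,7} D(Z)={5,6,7}: V {2,3,4,5,6,7}->{2,3,4,5}; U {2,3,4,6,7}->{2,3,4}
So after constraint 1: D(V)={2,3,4,5}, size = 4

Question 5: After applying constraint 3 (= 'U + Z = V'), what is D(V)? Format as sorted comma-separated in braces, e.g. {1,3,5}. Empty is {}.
Constraint 1 (V + U = Z) on D(V)={2,3,4,5,6,7} D(U)={2,3,4,6,7} D(Z)={5,6,7}: V {2,3,4,5,6,7}->{2,3,4,5}; U {2,3,4,6,7}->{2,3,4}
Constraint 2 (U != V) on D(U)={2,3,4} D(V)={2,3,4,5}: no change
Constraint 3 (U + Z = V) on D(U)={2,3,4} D(Z)={5,6,7} D(V)={2,3,4,5}: U {2,3,4}->{}; Z {5,6,7}->{}; V {2,3,4,5}->{}
So after constraint 3: D(V) = {}

Answer: {}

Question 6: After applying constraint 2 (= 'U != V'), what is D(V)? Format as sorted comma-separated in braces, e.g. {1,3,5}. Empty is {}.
Answer: {2,3,4,5}

Derivation:
Constraint 1 (V + U = Z) on D(V)={2,3,4,5,6,7} D(U)={2,3,4,6,7} D(Z)={5,6,7}: V {2,3,4,5,6,7}->{2,3,4,5}; U {2,3,4,6,7}->{2,3,4}
Constraint 2 (U != V) on D(U)={2,3,4} D(V)={2,3,4,5}: no change
So after constraint 2: D(V) = {2,3,4,5}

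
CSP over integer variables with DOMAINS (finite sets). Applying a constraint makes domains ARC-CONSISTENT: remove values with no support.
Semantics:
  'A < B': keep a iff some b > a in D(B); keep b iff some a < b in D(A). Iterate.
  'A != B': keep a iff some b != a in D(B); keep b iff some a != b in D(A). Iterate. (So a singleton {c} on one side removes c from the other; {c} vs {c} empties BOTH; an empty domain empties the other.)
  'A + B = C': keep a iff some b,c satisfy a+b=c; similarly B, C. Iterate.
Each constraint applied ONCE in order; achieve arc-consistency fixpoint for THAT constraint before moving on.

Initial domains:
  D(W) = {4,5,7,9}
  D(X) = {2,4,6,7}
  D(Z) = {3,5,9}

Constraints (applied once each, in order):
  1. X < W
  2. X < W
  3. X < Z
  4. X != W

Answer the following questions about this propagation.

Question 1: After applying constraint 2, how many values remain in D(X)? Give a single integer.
Answer: 4

Derivation:
Constraint 1 (X < W) on D(X)={2,4,6,7} D(W)={4,5,7,9}: no change
Constraint 2 (X < W) on D(X)={2,4,6,7} D(W)={4,5,7,9}: no change
So after constraint 2: D(X)={2,4,6,7}, size = 4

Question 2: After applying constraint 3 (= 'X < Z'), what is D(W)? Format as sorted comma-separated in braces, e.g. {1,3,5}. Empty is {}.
Answer: {4,5,7,9}

Derivation:
Constraint 1 (X < W) on D(X)={2,4,6,7} D(W)={4,5,7,9}: no change
Constraint 2 (X < W) on D(X)={2,4,6,7} D(W)={4,5,7,9}: no change
Constraint 3 (X < Z) on D(X)={2,4,6,7} D(Z)={3,5,9}: no change
So after constraint 3: D(W) = {4,5,7,9}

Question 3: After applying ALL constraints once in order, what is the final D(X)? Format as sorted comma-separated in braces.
Constraint 1 (X < W) on D(X)={2,4,6,7} D(W)={4,5,7,9}: no change
Constraint 2 (X < W) on D(X)={2,4,6,7} D(W)={4,5,7,9}: no change
Constraint 3 (X < Z) on D(X)={2,4,6,7} D(Z)={3,5,9}: no change
Constraint 4 (X != W) on D(X)={2,4,6,7} D(W)={4,5,7,9}: no change
So after all 4 constraints: D(X) = {2,4,6,7}

Answer: {2,4,6,7}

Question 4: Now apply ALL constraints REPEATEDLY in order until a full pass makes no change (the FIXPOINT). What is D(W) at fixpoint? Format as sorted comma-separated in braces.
Answer: {4,5,7,9}

Derivation:
pass 0 (initial): D(W)={4,5,7,9}
pass 1: no change
Fixpoint after 1 passes: D(W) = {4,5,7,9}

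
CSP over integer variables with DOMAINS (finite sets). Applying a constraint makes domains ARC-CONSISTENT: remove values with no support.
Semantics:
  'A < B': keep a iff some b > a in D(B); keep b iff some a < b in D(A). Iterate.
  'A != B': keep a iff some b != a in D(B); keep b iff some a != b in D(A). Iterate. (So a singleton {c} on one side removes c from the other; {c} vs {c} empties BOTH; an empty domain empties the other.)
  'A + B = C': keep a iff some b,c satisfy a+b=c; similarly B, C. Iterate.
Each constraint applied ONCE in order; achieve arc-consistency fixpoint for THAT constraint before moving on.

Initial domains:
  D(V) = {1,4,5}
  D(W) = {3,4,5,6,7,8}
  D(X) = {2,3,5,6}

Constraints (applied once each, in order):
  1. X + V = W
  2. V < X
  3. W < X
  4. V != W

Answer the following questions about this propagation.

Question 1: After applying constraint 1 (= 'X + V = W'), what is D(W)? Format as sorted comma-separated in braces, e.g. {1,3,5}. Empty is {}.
Constraint 1 (X + V = W) on D(X)={2,3,5,6} D(V)={1,4,5} D(W)={3,4,5,6,7,8}: W {3,4,5,6,7,8}->{3,4,6,7,8}
So after constraint 1: D(W) = {3,4,6,7,8}

Answer: {3,4,6,7,8}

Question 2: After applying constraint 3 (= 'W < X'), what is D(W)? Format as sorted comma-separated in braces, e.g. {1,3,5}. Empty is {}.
Constraint 1 (X + V = W) on D(X)={2,3,5,6} D(V)={1,4,5} D(W)={3,4,5,6,7,8}: W {3,4,5,6,7,8}->{3,4,6,7,8}
Constraint 2 (V < X) on D(V)={1,4,5} D(X)={2,3,5,6}: no change
Constraint 3 (W < X) on D(W)={3,4,6,7,8} D(X)={2,3,5,6}: W {3,4,6,7,8}->{3,4}; X {2,3,5,6}->{5,6}
So after constraint 3: D(W) = {3,4}

Answer: {3,4}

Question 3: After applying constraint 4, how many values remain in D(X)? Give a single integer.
Constraint 1 (X + V = W) on D(X)={2,3,5,6} D(V)={1,4,5} D(W)={3,4,5,6,7,8}: W {3,4,5,6,7,8}->{3,4,6,7,8}
Constraint 2 (V < X) on D(V)={1,4,5} D(X)={2,3,5,6}: no change
Constraint 3 (W < X) on D(W)={3,4,6,7,8} D(X)={2,3,5,6}: W {3,4,6,7,8}->{3,4}; X {2,3,5,6}->{5,6}
Constraint 4 (V != W) on D(V)={1,4,5} D(W)={3,4}: no change
So after constraint 4: D(X)={5,6}, size = 2

Answer: 2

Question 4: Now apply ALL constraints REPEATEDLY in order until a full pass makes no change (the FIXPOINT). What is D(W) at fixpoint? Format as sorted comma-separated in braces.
Answer: {}

Derivation:
pass 0 (initial): D(W)={3,4,5,6,7,8}
pass 1: W {3,4,5,6,7,8}->{3,4}; X {2,3,5,6}->{5,6}
pass 2: V {1,4,5}->{}; W {3,4}->{}; X {5,6}->{}
pass 3: no change
Fixpoint after 3 passes: D(W) = {}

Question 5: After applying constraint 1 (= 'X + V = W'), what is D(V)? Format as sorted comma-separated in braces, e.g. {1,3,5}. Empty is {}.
Answer: {1,4,5}

Derivation:
Constraint 1 (X + V = W) on D(X)={2,3,5,6} D(V)={1,4,5} D(W)={3,4,5,6,7,8}: W {3,4,5,6,7,8}->{3,4,6,7,8}
So after constraint 1: D(V) = {1,4,5}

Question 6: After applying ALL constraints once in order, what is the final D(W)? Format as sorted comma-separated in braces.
Answer: {3,4}

Derivation:
Constraint 1 (X + V = W) on D(X)={2,3,5,6} D(V)={1,4,5} D(W)={3,4,5,6,7,8}: W {3,4,5,6,7,8}->{3,4,6,7,8}
Constraint 2 (V < X) on D(V)={1,4,5} D(X)={2,3,5,6}: no change
Constraint 3 (W < X) on D(W)={3,4,6,7,8} D(X)={2,3,5,6}: W {3,4,6,7,8}->{3,4}; X {2,3,5,6}->{5,6}
Constraint 4 (V != W) on D(V)={1,4,5} D(W)={3,4}: no change
So after all 4 constraints: D(W) = {3,4}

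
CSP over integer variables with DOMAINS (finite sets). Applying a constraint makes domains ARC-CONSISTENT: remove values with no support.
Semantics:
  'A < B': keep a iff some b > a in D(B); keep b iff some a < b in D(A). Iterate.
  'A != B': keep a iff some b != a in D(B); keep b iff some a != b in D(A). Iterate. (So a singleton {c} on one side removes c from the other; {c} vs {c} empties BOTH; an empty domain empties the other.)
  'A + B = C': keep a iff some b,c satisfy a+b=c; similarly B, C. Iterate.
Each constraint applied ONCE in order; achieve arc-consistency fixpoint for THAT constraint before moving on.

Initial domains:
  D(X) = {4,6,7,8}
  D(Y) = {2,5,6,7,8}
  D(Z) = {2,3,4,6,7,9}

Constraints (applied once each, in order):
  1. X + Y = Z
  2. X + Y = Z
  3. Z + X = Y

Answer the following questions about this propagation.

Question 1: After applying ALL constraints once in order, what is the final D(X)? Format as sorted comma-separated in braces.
Answer: {}

Derivation:
Constraint 1 (X + Y = Z) on D(X)={4,6,7,8} D(Y)={2,5,6,7,8} D(Z)={2,3,4,6,7,9}: X {4,6,7,8}->{4,7}; Y {2,5,6,7,8}->{2,5}; Z {2,3,4,6,7,9}->{6,9}
Constraint 2 (X + Y = Z) on D(X)={4,7} D(Y)={2,5} D(Z)={6,9}: no change
Constraint 3 (Z + X = Y) on D(Z)={6,9} D(X)={4,7} D(Y)={2,5}: Z {6,9}->{}; X {4,7}->{}; Y {2,5}->{}
So after all 3 constraints: D(X) = {}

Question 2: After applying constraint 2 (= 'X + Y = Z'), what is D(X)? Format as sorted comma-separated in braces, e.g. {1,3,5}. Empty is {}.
Answer: {4,7}

Derivation:
Constraint 1 (X + Y = Z) on D(X)={4,6,7,8} D(Y)={2,5,6,7,8} D(Z)={2,3,4,6,7,9}: X {4,6,7,8}->{4,7}; Y {2,5,6,7,8}->{2,5}; Z {2,3,4,6,7,9}->{6,9}
Constraint 2 (X + Y = Z) on D(X)={4,7} D(Y)={2,5} D(Z)={6,9}: no change
So after constraint 2: D(X) = {4,7}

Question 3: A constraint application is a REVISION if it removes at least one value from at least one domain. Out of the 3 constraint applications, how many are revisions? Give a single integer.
Answer: 2

Derivation:
Constraint 1 (X + Y = Z) on D(X)={4,6,7,8} D(Y)={2,5,6,7,8} D(Z)={2,3,4,6,7,9}: X {4,6,7,8}->{4,7}; Y {2,5,6,7,8}->{2,5}; Z {2,3,4,6,7,9}->{6,9} => REVISION
Constraint 2 (X + Y = Z) on D(X)={4,7} D(Y)={2,5} D(Z)={6,9}: no change => not a revision
Constraint 3 (Z + X = Y) on D(Z)={6,9} D(X)={4,7} D(Y)={2,5}: Z {6,9}->{}; X {4,7}->{}; Y {2,5}->{} => REVISION
Total revisions = 2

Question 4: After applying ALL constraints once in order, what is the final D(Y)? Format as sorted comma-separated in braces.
Answer: {}

Derivation:
Constraint 1 (X + Y = Z) on D(X)={4,6,7,8} D(Y)={2,5,6,7,8} D(Z)={2,3,4,6,7,9}: X {4,6,7,8}->{4,7}; Y {2,5,6,7,8}->{2,5}; Z {2,3,4,6,7,9}->{6,9}
Constraint 2 (X + Y = Z) on D(X)={4,7} D(Y)={2,5} D(Z)={6,9}: no change
Constraint 3 (Z + X = Y) on D(Z)={6,9} D(X)={4,7} D(Y)={2,5}: Z {6,9}->{}; X {4,7}->{}; Y {2,5}->{}
So after all 3 constraints: D(Y) = {}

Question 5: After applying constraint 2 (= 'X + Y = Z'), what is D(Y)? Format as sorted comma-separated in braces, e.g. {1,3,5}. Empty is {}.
Answer: {2,5}

Derivation:
Constraint 1 (X + Y = Z) on D(X)={4,6,7,8} D(Y)={2,5,6,7,8} D(Z)={2,3,4,6,7,9}: X {4,6,7,8}->{4,7}; Y {2,5,6,7,8}->{2,5}; Z {2,3,4,6,7,9}->{6,9}
Constraint 2 (X + Y = Z) on D(X)={4,7} D(Y)={2,5} D(Z)={6,9}: no change
So after constraint 2: D(Y) = {2,5}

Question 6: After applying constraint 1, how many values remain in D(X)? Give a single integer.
Answer: 2

Derivation:
Constraint 1 (X + Y = Z) on D(X)={4,6,7,8} D(Y)={2,5,6,7,8} D(Z)={2,3,4,6,7,9}: X {4,6,7,8}->{4,7}; Y {2,5,6,7,8}->{2,5}; Z {2,3,4,6,7,9}->{6,9}
So after constraint 1: D(X)={4,7}, size = 2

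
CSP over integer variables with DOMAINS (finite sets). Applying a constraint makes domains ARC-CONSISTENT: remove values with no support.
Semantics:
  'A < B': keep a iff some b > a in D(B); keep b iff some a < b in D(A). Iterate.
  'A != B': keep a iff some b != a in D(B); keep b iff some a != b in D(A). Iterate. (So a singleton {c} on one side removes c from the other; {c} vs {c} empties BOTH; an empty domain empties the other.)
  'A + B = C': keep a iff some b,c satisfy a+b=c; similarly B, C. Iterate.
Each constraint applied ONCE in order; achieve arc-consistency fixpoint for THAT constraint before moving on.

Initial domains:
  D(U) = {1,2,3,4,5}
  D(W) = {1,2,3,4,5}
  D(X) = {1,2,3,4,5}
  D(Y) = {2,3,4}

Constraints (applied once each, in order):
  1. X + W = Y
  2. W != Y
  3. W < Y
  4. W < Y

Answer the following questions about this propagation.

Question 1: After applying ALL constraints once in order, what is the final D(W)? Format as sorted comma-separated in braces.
Answer: {1,2,3}

Derivation:
Constraint 1 (X + W = Y) on D(X)={1,2,3,4,5} D(W)={1,2,3,4,5} D(Y)={2,3,4}: X {1,2,3,4,5}->{1,2,3}; W {1,2,3,4,5}->{1,2,3}
Constraint 2 (W != Y) on D(W)={1,2,3} D(Y)={2,3,4}: no change
Constraint 3 (W < Y) on D(W)={1,2,3} D(Y)={2,3,4}: no change
Constraint 4 (W < Y) on D(W)={1,2,3} D(Y)={2,3,4}: no change
So after all 4 constraints: D(W) = {1,2,3}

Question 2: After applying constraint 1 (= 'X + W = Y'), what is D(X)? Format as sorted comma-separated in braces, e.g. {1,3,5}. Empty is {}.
Answer: {1,2,3}

Derivation:
Constraint 1 (X + W = Y) on D(X)={1,2,3,4,5} D(W)={1,2,3,4,5} D(Y)={2,3,4}: X {1,2,3,4,5}->{1,2,3}; W {1,2,3,4,5}->{1,2,3}
So after constraint 1: D(X) = {1,2,3}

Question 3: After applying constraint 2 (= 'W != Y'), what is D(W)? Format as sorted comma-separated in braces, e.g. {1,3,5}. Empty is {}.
Answer: {1,2,3}

Derivation:
Constraint 1 (X + W = Y) on D(X)={1,2,3,4,5} D(W)={1,2,3,4,5} D(Y)={2,3,4}: X {1,2,3,4,5}->{1,2,3}; W {1,2,3,4,5}->{1,2,3}
Constraint 2 (W != Y) on D(W)={1,2,3} D(Y)={2,3,4}: no change
So after constraint 2: D(W) = {1,2,3}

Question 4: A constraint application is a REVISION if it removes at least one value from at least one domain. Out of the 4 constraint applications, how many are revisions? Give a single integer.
Answer: 1

Derivation:
Constraint 1 (X + W = Y) on D(X)={1,2,3,4,5} D(W)={1,2,3,4,5} D(Y)={2,3,4}: X {1,2,3,4,5}->{1,2,3}; W {1,2,3,4,5}->{1,2,3} => REVISION
Constraint 2 (W != Y) on D(W)={1,2,3} D(Y)={2,3,4}: no change => not a revision
Constraint 3 (W < Y) on D(W)={1,2,3} D(Y)={2,3,4}: no change => not a revision
Constraint 4 (W < Y) on D(W)={1,2,3} D(Y)={2,3,4}: no change => not a revision
Total revisions = 1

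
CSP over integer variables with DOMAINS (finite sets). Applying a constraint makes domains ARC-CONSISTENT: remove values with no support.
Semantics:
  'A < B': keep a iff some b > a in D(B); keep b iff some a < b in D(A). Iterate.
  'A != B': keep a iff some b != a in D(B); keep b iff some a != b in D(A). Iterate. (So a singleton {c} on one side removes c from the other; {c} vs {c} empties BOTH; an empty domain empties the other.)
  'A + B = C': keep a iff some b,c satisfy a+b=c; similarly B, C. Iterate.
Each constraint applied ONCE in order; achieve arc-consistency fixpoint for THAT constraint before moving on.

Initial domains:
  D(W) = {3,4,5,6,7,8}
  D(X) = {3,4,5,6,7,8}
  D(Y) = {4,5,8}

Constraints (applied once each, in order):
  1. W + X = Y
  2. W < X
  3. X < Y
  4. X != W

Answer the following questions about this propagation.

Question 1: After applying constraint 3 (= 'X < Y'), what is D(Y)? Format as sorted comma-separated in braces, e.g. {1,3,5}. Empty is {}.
Answer: {8}

Derivation:
Constraint 1 (W + X = Y) on D(W)={3,4,5,6,7,8} D(X)={3,4,5,6,7,8} D(Y)={4,5,8}: W {3,4,5,6,7,8}->{3,4,5}; X {3,4,5,6,7,8}->{3,4,5}; Y {4,5,8}->{8}
Constraint 2 (W < X) on D(W)={3,4,5} D(X)={3,4,5}: W {3,4,5}->{3,4}; X {3,4,5}->{4,5}
Constraint 3 (X < Y) on D(X)={4,5} D(Y)={8}: no change
So after constraint 3: D(Y) = {8}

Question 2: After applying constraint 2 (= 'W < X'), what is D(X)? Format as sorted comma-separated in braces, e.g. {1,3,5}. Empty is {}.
Constraint 1 (W + X = Y) on D(W)={3,4,5,6,7,8} D(X)={3,4,5,6,7,8} D(Y)={4,5,8}: W {3,4,5,6,7,8}->{3,4,5}; X {3,4,5,6,7,8}->{3,4,5}; Y {4,5,8}->{8}
Constraint 2 (W < X) on D(W)={3,4,5} D(X)={3,4,5}: W {3,4,5}->{3,4}; X {3,4,5}->{4,5}
So after constraint 2: D(X) = {4,5}

Answer: {4,5}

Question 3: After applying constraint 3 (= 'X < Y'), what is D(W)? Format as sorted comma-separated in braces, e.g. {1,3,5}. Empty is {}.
Answer: {3,4}

Derivation:
Constraint 1 (W + X = Y) on D(W)={3,4,5,6,7,8} D(X)={3,4,5,6,7,8} D(Y)={4,5,8}: W {3,4,5,6,7,8}->{3,4,5}; X {3,4,5,6,7,8}->{3,4,5}; Y {4,5,8}->{8}
Constraint 2 (W < X) on D(W)={3,4,5} D(X)={3,4,5}: W {3,4,5}->{3,4}; X {3,4,5}->{4,5}
Constraint 3 (X < Y) on D(X)={4,5} D(Y)={8}: no change
So after constraint 3: D(W) = {3,4}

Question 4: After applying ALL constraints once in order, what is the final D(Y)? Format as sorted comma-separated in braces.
Answer: {8}

Derivation:
Constraint 1 (W + X = Y) on D(W)={3,4,5,6,7,8} D(X)={3,4,5,6,7,8} D(Y)={4,5,8}: W {3,4,5,6,7,8}->{3,4,5}; X {3,4,5,6,7,8}->{3,4,5}; Y {4,5,8}->{8}
Constraint 2 (W < X) on D(W)={3,4,5} D(X)={3,4,5}: W {3,4,5}->{3,4}; X {3,4,5}->{4,5}
Constraint 3 (X < Y) on D(X)={4,5} D(Y)={8}: no change
Constraint 4 (X != W) on D(X)={4,5} D(W)={3,4}: no change
So after all 4 constraints: D(Y) = {8}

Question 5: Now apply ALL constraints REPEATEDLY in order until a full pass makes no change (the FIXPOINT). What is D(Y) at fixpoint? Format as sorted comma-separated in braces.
Answer: {8}

Derivation:
pass 0 (initial): D(Y)={4,5,8}
pass 1: W {3,4,5,6,7,8}->{3,4}; X {3,4,5,6,7,8}->{4,5}; Y {4,5,8}->{8}
pass 2: no change
Fixpoint after 2 passes: D(Y) = {8}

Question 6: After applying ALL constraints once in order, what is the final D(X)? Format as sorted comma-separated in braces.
Answer: {4,5}

Derivation:
Constraint 1 (W + X = Y) on D(W)={3,4,5,6,7,8} D(X)={3,4,5,6,7,8} D(Y)={4,5,8}: W {3,4,5,6,7,8}->{3,4,5}; X {3,4,5,6,7,8}->{3,4,5}; Y {4,5,8}->{8}
Constraint 2 (W < X) on D(W)={3,4,5} D(X)={3,4,5}: W {3,4,5}->{3,4}; X {3,4,5}->{4,5}
Constraint 3 (X < Y) on D(X)={4,5} D(Y)={8}: no change
Constraint 4 (X != W) on D(X)={4,5} D(W)={3,4}: no change
So after all 4 constraints: D(X) = {4,5}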